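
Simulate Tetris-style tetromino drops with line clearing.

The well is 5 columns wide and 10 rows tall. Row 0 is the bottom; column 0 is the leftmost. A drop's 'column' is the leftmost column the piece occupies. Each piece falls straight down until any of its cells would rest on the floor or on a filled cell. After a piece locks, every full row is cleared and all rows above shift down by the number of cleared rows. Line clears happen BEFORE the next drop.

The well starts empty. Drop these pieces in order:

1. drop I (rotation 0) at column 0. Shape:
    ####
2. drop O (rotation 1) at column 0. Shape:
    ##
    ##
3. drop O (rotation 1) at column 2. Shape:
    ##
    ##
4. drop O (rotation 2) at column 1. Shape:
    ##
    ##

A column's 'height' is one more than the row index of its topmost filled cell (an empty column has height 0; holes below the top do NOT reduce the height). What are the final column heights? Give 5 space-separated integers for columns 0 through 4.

Answer: 3 5 5 3 0

Derivation:
Drop 1: I rot0 at col 0 lands with bottom-row=0; cleared 0 line(s) (total 0); column heights now [1 1 1 1 0], max=1
Drop 2: O rot1 at col 0 lands with bottom-row=1; cleared 0 line(s) (total 0); column heights now [3 3 1 1 0], max=3
Drop 3: O rot1 at col 2 lands with bottom-row=1; cleared 0 line(s) (total 0); column heights now [3 3 3 3 0], max=3
Drop 4: O rot2 at col 1 lands with bottom-row=3; cleared 0 line(s) (total 0); column heights now [3 5 5 3 0], max=5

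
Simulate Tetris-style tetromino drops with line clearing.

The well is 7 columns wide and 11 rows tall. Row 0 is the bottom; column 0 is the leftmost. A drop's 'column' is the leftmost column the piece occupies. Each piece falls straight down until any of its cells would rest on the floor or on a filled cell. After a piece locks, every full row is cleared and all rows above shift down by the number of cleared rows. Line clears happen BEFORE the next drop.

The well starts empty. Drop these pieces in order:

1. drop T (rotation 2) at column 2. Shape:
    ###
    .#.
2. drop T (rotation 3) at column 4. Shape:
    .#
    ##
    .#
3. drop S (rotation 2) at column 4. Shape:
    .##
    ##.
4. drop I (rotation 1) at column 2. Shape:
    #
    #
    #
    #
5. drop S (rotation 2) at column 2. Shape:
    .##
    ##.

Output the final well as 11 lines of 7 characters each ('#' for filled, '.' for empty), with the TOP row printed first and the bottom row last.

Drop 1: T rot2 at col 2 lands with bottom-row=0; cleared 0 line(s) (total 0); column heights now [0 0 2 2 2 0 0], max=2
Drop 2: T rot3 at col 4 lands with bottom-row=1; cleared 0 line(s) (total 0); column heights now [0 0 2 2 3 4 0], max=4
Drop 3: S rot2 at col 4 lands with bottom-row=4; cleared 0 line(s) (total 0); column heights now [0 0 2 2 5 6 6], max=6
Drop 4: I rot1 at col 2 lands with bottom-row=2; cleared 0 line(s) (total 0); column heights now [0 0 6 2 5 6 6], max=6
Drop 5: S rot2 at col 2 lands with bottom-row=6; cleared 0 line(s) (total 0); column heights now [0 0 7 8 8 6 6], max=8

Answer: .......
.......
.......
...##..
..##...
..#..##
..#.##.
..#..#.
..#.##.
..####.
...#...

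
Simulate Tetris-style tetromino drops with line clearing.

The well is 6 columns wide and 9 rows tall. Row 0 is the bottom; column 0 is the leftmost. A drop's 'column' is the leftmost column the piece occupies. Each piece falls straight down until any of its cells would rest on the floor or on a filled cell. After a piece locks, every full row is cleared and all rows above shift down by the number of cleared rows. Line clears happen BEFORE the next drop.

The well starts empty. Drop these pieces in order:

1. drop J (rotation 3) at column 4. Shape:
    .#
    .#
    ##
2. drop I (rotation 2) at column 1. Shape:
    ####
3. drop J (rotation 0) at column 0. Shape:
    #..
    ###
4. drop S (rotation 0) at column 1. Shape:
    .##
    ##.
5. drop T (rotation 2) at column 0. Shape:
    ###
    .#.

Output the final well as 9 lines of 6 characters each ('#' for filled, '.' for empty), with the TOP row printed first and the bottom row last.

Drop 1: J rot3 at col 4 lands with bottom-row=0; cleared 0 line(s) (total 0); column heights now [0 0 0 0 1 3], max=3
Drop 2: I rot2 at col 1 lands with bottom-row=1; cleared 0 line(s) (total 0); column heights now [0 2 2 2 2 3], max=3
Drop 3: J rot0 at col 0 lands with bottom-row=2; cleared 0 line(s) (total 0); column heights now [4 3 3 2 2 3], max=4
Drop 4: S rot0 at col 1 lands with bottom-row=3; cleared 0 line(s) (total 0); column heights now [4 4 5 5 2 3], max=5
Drop 5: T rot2 at col 0 lands with bottom-row=4; cleared 0 line(s) (total 0); column heights now [6 6 6 5 2 3], max=6

Answer: ......
......
......
###...
.###..
###...
###..#
.#####
....##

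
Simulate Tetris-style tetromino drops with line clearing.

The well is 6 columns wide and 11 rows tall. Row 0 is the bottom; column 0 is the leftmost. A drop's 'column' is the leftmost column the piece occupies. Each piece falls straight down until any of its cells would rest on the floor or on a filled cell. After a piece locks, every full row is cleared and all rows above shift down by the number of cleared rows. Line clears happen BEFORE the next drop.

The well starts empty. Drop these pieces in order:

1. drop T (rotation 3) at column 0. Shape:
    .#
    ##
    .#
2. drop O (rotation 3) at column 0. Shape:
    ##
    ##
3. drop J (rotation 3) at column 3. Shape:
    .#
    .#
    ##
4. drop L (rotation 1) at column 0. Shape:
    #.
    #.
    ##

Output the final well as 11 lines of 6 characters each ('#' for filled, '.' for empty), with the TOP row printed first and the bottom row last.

Drop 1: T rot3 at col 0 lands with bottom-row=0; cleared 0 line(s) (total 0); column heights now [2 3 0 0 0 0], max=3
Drop 2: O rot3 at col 0 lands with bottom-row=3; cleared 0 line(s) (total 0); column heights now [5 5 0 0 0 0], max=5
Drop 3: J rot3 at col 3 lands with bottom-row=0; cleared 0 line(s) (total 0); column heights now [5 5 0 1 3 0], max=5
Drop 4: L rot1 at col 0 lands with bottom-row=5; cleared 0 line(s) (total 0); column heights now [8 6 0 1 3 0], max=8

Answer: ......
......
......
#.....
#.....
##....
##....
##....
.#..#.
##..#.
.#.##.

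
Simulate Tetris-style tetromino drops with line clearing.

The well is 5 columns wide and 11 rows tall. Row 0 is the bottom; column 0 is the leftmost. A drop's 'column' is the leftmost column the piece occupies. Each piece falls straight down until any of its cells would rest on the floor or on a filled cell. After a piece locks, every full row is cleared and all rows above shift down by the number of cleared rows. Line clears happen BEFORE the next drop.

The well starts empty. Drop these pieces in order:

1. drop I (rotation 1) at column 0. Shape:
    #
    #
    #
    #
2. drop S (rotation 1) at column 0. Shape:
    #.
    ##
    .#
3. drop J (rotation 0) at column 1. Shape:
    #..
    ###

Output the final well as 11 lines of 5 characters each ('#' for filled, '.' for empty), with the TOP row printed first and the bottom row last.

Answer: .....
.....
.....
.....
.#...
####.
##...
##...
#....
#....
#....

Derivation:
Drop 1: I rot1 at col 0 lands with bottom-row=0; cleared 0 line(s) (total 0); column heights now [4 0 0 0 0], max=4
Drop 2: S rot1 at col 0 lands with bottom-row=3; cleared 0 line(s) (total 0); column heights now [6 5 0 0 0], max=6
Drop 3: J rot0 at col 1 lands with bottom-row=5; cleared 0 line(s) (total 0); column heights now [6 7 6 6 0], max=7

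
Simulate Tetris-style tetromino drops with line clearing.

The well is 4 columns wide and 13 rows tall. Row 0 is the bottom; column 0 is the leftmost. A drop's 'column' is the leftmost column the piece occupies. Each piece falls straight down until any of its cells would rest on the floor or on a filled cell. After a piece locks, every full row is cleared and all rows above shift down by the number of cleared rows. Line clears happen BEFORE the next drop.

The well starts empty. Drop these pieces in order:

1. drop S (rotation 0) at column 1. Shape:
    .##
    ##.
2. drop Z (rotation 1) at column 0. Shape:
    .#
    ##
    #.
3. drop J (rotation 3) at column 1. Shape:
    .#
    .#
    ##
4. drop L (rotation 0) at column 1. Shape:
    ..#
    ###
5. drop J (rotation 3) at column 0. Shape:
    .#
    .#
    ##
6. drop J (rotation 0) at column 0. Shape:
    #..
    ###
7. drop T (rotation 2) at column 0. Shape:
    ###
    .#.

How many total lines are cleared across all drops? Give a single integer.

Drop 1: S rot0 at col 1 lands with bottom-row=0; cleared 0 line(s) (total 0); column heights now [0 1 2 2], max=2
Drop 2: Z rot1 at col 0 lands with bottom-row=0; cleared 1 line(s) (total 1); column heights now [1 2 1 0], max=2
Drop 3: J rot3 at col 1 lands with bottom-row=2; cleared 0 line(s) (total 1); column heights now [1 3 5 0], max=5
Drop 4: L rot0 at col 1 lands with bottom-row=5; cleared 0 line(s) (total 1); column heights now [1 6 6 7], max=7
Drop 5: J rot3 at col 0 lands with bottom-row=6; cleared 0 line(s) (total 1); column heights now [7 9 6 7], max=9
Drop 6: J rot0 at col 0 lands with bottom-row=9; cleared 0 line(s) (total 1); column heights now [11 10 10 7], max=11
Drop 7: T rot2 at col 0 lands with bottom-row=10; cleared 0 line(s) (total 1); column heights now [12 12 12 7], max=12

Answer: 1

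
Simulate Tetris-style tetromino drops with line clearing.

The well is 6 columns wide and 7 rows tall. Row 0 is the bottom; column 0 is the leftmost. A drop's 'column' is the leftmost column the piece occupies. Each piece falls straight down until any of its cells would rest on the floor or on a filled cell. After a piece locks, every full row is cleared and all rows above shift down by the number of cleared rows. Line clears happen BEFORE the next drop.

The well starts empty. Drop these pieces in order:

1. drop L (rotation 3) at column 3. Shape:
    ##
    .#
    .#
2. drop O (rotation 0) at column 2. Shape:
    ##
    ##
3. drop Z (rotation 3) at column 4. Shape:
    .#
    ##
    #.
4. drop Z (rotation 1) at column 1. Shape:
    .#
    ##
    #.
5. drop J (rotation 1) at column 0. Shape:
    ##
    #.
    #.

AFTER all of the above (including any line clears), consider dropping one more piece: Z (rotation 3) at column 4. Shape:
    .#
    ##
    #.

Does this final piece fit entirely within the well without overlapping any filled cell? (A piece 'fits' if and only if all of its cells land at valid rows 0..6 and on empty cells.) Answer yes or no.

Answer: yes

Derivation:
Drop 1: L rot3 at col 3 lands with bottom-row=0; cleared 0 line(s) (total 0); column heights now [0 0 0 3 3 0], max=3
Drop 2: O rot0 at col 2 lands with bottom-row=3; cleared 0 line(s) (total 0); column heights now [0 0 5 5 3 0], max=5
Drop 3: Z rot3 at col 4 lands with bottom-row=3; cleared 0 line(s) (total 0); column heights now [0 0 5 5 5 6], max=6
Drop 4: Z rot1 at col 1 lands with bottom-row=4; cleared 0 line(s) (total 0); column heights now [0 6 7 5 5 6], max=7
Drop 5: J rot1 at col 0 lands with bottom-row=4; cleared 1 line(s) (total 1); column heights now [6 6 6 4 4 5], max=6
Test piece Z rot3 at col 4 (width 2): heights before test = [6 6 6 4 4 5]; fits = True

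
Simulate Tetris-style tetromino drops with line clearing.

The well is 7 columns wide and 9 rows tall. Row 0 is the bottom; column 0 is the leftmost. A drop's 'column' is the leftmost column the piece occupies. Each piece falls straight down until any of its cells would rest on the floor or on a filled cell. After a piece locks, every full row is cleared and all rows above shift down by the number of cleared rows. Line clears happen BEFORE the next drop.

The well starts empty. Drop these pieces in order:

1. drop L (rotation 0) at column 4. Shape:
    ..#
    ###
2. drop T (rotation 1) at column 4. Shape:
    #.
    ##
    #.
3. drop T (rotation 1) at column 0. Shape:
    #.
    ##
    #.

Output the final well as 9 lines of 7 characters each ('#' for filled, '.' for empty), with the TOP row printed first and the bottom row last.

Drop 1: L rot0 at col 4 lands with bottom-row=0; cleared 0 line(s) (total 0); column heights now [0 0 0 0 1 1 2], max=2
Drop 2: T rot1 at col 4 lands with bottom-row=1; cleared 0 line(s) (total 0); column heights now [0 0 0 0 4 3 2], max=4
Drop 3: T rot1 at col 0 lands with bottom-row=0; cleared 0 line(s) (total 0); column heights now [3 2 0 0 4 3 2], max=4

Answer: .......
.......
.......
.......
.......
....#..
#...##.
##..#.#
#...###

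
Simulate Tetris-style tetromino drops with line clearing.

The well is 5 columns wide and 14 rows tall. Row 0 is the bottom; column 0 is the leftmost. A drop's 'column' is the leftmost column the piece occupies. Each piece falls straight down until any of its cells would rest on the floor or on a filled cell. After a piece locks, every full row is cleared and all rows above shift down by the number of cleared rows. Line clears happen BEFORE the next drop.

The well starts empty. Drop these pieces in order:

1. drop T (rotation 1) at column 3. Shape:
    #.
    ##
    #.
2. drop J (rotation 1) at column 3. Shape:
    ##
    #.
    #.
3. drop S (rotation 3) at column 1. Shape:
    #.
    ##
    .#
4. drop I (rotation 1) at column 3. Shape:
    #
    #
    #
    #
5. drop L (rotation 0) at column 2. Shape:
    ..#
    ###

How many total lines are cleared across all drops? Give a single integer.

Drop 1: T rot1 at col 3 lands with bottom-row=0; cleared 0 line(s) (total 0); column heights now [0 0 0 3 2], max=3
Drop 2: J rot1 at col 3 lands with bottom-row=3; cleared 0 line(s) (total 0); column heights now [0 0 0 6 6], max=6
Drop 3: S rot3 at col 1 lands with bottom-row=0; cleared 0 line(s) (total 0); column heights now [0 3 2 6 6], max=6
Drop 4: I rot1 at col 3 lands with bottom-row=6; cleared 0 line(s) (total 0); column heights now [0 3 2 10 6], max=10
Drop 5: L rot0 at col 2 lands with bottom-row=10; cleared 0 line(s) (total 0); column heights now [0 3 11 11 12], max=12

Answer: 0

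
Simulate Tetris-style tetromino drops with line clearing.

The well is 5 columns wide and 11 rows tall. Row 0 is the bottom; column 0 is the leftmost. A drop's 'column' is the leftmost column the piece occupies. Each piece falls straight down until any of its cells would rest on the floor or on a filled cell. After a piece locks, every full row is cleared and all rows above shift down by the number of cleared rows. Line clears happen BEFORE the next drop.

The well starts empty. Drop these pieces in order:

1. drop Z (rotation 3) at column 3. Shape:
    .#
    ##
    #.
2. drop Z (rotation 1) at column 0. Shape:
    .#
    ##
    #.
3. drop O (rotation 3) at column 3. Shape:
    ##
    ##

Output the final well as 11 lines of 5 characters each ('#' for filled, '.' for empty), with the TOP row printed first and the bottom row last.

Drop 1: Z rot3 at col 3 lands with bottom-row=0; cleared 0 line(s) (total 0); column heights now [0 0 0 2 3], max=3
Drop 2: Z rot1 at col 0 lands with bottom-row=0; cleared 0 line(s) (total 0); column heights now [2 3 0 2 3], max=3
Drop 3: O rot3 at col 3 lands with bottom-row=3; cleared 0 line(s) (total 0); column heights now [2 3 0 5 5], max=5

Answer: .....
.....
.....
.....
.....
.....
...##
...##
.#..#
##.##
#..#.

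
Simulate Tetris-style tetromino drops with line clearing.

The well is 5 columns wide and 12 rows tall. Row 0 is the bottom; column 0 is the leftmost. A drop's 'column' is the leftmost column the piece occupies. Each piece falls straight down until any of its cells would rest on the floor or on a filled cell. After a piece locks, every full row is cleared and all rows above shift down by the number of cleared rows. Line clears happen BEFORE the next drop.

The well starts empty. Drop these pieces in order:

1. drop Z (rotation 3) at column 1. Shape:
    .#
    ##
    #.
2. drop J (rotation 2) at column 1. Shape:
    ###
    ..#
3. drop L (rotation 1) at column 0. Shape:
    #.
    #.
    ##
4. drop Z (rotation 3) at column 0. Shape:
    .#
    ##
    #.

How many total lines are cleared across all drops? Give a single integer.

Answer: 0

Derivation:
Drop 1: Z rot3 at col 1 lands with bottom-row=0; cleared 0 line(s) (total 0); column heights now [0 2 3 0 0], max=3
Drop 2: J rot2 at col 1 lands with bottom-row=2; cleared 0 line(s) (total 0); column heights now [0 4 4 4 0], max=4
Drop 3: L rot1 at col 0 lands with bottom-row=4; cleared 0 line(s) (total 0); column heights now [7 5 4 4 0], max=7
Drop 4: Z rot3 at col 0 lands with bottom-row=7; cleared 0 line(s) (total 0); column heights now [9 10 4 4 0], max=10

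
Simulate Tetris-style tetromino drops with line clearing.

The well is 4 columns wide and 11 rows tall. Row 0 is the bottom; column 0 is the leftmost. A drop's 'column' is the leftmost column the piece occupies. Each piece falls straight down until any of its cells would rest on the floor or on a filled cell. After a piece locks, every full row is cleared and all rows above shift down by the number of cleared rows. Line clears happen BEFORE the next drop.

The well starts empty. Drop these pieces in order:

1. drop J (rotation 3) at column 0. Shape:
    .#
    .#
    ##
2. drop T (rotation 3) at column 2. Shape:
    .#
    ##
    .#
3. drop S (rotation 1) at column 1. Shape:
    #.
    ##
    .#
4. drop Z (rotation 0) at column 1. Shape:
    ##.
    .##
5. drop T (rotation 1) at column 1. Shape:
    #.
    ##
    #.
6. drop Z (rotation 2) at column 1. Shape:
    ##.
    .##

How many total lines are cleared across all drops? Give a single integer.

Answer: 0

Derivation:
Drop 1: J rot3 at col 0 lands with bottom-row=0; cleared 0 line(s) (total 0); column heights now [1 3 0 0], max=3
Drop 2: T rot3 at col 2 lands with bottom-row=0; cleared 0 line(s) (total 0); column heights now [1 3 2 3], max=3
Drop 3: S rot1 at col 1 lands with bottom-row=2; cleared 0 line(s) (total 0); column heights now [1 5 4 3], max=5
Drop 4: Z rot0 at col 1 lands with bottom-row=4; cleared 0 line(s) (total 0); column heights now [1 6 6 5], max=6
Drop 5: T rot1 at col 1 lands with bottom-row=6; cleared 0 line(s) (total 0); column heights now [1 9 8 5], max=9
Drop 6: Z rot2 at col 1 lands with bottom-row=8; cleared 0 line(s) (total 0); column heights now [1 10 10 9], max=10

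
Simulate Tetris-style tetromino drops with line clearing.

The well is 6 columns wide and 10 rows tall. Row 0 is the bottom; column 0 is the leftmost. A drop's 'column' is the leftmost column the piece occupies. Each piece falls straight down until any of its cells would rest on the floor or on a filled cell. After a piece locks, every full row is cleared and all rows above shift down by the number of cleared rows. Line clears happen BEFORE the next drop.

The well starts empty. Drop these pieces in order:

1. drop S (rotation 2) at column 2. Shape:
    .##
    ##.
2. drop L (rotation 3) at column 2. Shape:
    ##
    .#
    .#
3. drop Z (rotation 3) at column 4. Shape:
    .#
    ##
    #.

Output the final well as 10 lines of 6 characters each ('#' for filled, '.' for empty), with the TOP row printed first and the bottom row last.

Drop 1: S rot2 at col 2 lands with bottom-row=0; cleared 0 line(s) (total 0); column heights now [0 0 1 2 2 0], max=2
Drop 2: L rot3 at col 2 lands with bottom-row=2; cleared 0 line(s) (total 0); column heights now [0 0 5 5 2 0], max=5
Drop 3: Z rot3 at col 4 lands with bottom-row=2; cleared 0 line(s) (total 0); column heights now [0 0 5 5 4 5], max=5

Answer: ......
......
......
......
......
..##.#
...###
...##.
...##.
..##..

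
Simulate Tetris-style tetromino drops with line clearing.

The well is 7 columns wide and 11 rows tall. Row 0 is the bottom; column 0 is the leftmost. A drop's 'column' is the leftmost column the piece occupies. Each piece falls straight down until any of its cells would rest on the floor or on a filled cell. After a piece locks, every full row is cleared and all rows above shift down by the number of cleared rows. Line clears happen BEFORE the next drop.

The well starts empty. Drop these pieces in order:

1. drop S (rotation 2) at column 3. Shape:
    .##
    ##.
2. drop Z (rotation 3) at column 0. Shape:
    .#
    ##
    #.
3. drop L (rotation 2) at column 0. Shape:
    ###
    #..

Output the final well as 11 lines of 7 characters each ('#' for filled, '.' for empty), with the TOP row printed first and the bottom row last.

Answer: .......
.......
.......
.......
.......
.......
.......
###....
##.....
##..##.
#..##..

Derivation:
Drop 1: S rot2 at col 3 lands with bottom-row=0; cleared 0 line(s) (total 0); column heights now [0 0 0 1 2 2 0], max=2
Drop 2: Z rot3 at col 0 lands with bottom-row=0; cleared 0 line(s) (total 0); column heights now [2 3 0 1 2 2 0], max=3
Drop 3: L rot2 at col 0 lands with bottom-row=2; cleared 0 line(s) (total 0); column heights now [4 4 4 1 2 2 0], max=4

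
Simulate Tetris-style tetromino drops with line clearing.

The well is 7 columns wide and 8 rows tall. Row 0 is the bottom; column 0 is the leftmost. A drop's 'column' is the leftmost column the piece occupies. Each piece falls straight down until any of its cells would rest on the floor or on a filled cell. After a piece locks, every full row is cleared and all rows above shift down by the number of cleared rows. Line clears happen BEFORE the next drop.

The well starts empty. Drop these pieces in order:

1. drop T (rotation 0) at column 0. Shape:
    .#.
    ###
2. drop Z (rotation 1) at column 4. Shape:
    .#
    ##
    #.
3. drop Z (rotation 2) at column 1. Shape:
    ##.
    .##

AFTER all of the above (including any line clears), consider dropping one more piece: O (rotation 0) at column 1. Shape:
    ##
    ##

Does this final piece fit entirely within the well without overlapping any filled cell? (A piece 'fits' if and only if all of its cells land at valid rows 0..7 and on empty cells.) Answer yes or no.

Answer: yes

Derivation:
Drop 1: T rot0 at col 0 lands with bottom-row=0; cleared 0 line(s) (total 0); column heights now [1 2 1 0 0 0 0], max=2
Drop 2: Z rot1 at col 4 lands with bottom-row=0; cleared 0 line(s) (total 0); column heights now [1 2 1 0 2 3 0], max=3
Drop 3: Z rot2 at col 1 lands with bottom-row=1; cleared 0 line(s) (total 0); column heights now [1 3 3 2 2 3 0], max=3
Test piece O rot0 at col 1 (width 2): heights before test = [1 3 3 2 2 3 0]; fits = True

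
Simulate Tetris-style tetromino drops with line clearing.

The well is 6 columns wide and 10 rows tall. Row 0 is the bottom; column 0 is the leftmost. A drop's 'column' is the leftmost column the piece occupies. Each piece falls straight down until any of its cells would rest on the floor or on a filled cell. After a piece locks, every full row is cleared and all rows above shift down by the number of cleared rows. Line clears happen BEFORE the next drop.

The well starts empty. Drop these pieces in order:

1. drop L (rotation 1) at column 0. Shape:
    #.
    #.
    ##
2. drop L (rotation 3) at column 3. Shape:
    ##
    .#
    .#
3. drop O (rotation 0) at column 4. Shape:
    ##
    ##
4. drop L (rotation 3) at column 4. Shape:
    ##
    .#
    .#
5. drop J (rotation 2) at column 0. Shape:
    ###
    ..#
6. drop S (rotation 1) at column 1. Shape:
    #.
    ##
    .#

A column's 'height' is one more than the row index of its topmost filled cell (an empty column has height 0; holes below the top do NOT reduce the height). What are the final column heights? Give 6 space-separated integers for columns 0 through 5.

Answer: 4 7 6 3 8 8

Derivation:
Drop 1: L rot1 at col 0 lands with bottom-row=0; cleared 0 line(s) (total 0); column heights now [3 1 0 0 0 0], max=3
Drop 2: L rot3 at col 3 lands with bottom-row=0; cleared 0 line(s) (total 0); column heights now [3 1 0 3 3 0], max=3
Drop 3: O rot0 at col 4 lands with bottom-row=3; cleared 0 line(s) (total 0); column heights now [3 1 0 3 5 5], max=5
Drop 4: L rot3 at col 4 lands with bottom-row=5; cleared 0 line(s) (total 0); column heights now [3 1 0 3 8 8], max=8
Drop 5: J rot2 at col 0 lands with bottom-row=2; cleared 0 line(s) (total 0); column heights now [4 4 4 3 8 8], max=8
Drop 6: S rot1 at col 1 lands with bottom-row=4; cleared 0 line(s) (total 0); column heights now [4 7 6 3 8 8], max=8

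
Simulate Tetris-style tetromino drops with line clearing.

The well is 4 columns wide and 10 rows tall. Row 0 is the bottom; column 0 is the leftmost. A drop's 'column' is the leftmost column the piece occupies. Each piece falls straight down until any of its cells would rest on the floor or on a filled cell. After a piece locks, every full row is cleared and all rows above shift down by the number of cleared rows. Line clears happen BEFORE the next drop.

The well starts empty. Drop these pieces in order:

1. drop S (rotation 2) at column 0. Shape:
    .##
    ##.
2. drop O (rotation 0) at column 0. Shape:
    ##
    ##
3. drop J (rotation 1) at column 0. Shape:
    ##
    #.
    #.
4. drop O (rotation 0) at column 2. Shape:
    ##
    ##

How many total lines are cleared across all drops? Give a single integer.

Drop 1: S rot2 at col 0 lands with bottom-row=0; cleared 0 line(s) (total 0); column heights now [1 2 2 0], max=2
Drop 2: O rot0 at col 0 lands with bottom-row=2; cleared 0 line(s) (total 0); column heights now [4 4 2 0], max=4
Drop 3: J rot1 at col 0 lands with bottom-row=4; cleared 0 line(s) (total 0); column heights now [7 7 2 0], max=7
Drop 4: O rot0 at col 2 lands with bottom-row=2; cleared 2 line(s) (total 2); column heights now [5 5 2 0], max=5

Answer: 2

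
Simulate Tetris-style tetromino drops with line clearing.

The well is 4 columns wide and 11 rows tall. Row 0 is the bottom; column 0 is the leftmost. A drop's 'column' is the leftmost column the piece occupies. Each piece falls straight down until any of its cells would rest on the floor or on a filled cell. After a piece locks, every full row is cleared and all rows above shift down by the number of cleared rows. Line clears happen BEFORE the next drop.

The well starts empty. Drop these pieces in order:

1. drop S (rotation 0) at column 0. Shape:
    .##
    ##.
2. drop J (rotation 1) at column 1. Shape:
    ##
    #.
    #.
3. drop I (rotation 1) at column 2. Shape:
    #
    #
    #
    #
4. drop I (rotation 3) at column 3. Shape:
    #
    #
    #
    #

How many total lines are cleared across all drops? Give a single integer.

Answer: 0

Derivation:
Drop 1: S rot0 at col 0 lands with bottom-row=0; cleared 0 line(s) (total 0); column heights now [1 2 2 0], max=2
Drop 2: J rot1 at col 1 lands with bottom-row=2; cleared 0 line(s) (total 0); column heights now [1 5 5 0], max=5
Drop 3: I rot1 at col 2 lands with bottom-row=5; cleared 0 line(s) (total 0); column heights now [1 5 9 0], max=9
Drop 4: I rot3 at col 3 lands with bottom-row=0; cleared 0 line(s) (total 0); column heights now [1 5 9 4], max=9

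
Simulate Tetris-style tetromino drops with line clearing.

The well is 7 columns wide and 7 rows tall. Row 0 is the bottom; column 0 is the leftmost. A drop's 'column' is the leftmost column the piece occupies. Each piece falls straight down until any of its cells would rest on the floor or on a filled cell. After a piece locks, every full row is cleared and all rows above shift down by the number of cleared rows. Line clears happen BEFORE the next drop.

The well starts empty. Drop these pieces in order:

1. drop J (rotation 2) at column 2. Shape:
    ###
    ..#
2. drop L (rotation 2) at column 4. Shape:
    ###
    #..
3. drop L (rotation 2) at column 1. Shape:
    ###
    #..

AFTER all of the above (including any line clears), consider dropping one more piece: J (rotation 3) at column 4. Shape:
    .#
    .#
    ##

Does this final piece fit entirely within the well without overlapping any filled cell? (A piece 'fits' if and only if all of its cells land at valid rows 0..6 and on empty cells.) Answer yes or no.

Drop 1: J rot2 at col 2 lands with bottom-row=0; cleared 0 line(s) (total 0); column heights now [0 0 2 2 2 0 0], max=2
Drop 2: L rot2 at col 4 lands with bottom-row=2; cleared 0 line(s) (total 0); column heights now [0 0 2 2 4 4 4], max=4
Drop 3: L rot2 at col 1 lands with bottom-row=1; cleared 0 line(s) (total 0); column heights now [0 3 3 3 4 4 4], max=4
Test piece J rot3 at col 4 (width 2): heights before test = [0 3 3 3 4 4 4]; fits = True

Answer: yes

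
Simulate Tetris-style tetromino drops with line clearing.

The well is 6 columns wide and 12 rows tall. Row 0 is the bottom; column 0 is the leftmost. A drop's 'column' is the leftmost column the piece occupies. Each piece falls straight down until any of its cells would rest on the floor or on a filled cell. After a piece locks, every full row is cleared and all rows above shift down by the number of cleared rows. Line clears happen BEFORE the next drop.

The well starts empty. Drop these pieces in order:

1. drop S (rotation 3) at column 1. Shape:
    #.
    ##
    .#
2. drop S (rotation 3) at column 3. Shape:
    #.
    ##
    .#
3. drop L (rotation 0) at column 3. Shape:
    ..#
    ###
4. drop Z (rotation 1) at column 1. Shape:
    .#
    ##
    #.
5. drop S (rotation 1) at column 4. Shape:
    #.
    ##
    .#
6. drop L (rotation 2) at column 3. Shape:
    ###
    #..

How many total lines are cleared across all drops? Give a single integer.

Answer: 0

Derivation:
Drop 1: S rot3 at col 1 lands with bottom-row=0; cleared 0 line(s) (total 0); column heights now [0 3 2 0 0 0], max=3
Drop 2: S rot3 at col 3 lands with bottom-row=0; cleared 0 line(s) (total 0); column heights now [0 3 2 3 2 0], max=3
Drop 3: L rot0 at col 3 lands with bottom-row=3; cleared 0 line(s) (total 0); column heights now [0 3 2 4 4 5], max=5
Drop 4: Z rot1 at col 1 lands with bottom-row=3; cleared 0 line(s) (total 0); column heights now [0 5 6 4 4 5], max=6
Drop 5: S rot1 at col 4 lands with bottom-row=5; cleared 0 line(s) (total 0); column heights now [0 5 6 4 8 7], max=8
Drop 6: L rot2 at col 3 lands with bottom-row=7; cleared 0 line(s) (total 0); column heights now [0 5 6 9 9 9], max=9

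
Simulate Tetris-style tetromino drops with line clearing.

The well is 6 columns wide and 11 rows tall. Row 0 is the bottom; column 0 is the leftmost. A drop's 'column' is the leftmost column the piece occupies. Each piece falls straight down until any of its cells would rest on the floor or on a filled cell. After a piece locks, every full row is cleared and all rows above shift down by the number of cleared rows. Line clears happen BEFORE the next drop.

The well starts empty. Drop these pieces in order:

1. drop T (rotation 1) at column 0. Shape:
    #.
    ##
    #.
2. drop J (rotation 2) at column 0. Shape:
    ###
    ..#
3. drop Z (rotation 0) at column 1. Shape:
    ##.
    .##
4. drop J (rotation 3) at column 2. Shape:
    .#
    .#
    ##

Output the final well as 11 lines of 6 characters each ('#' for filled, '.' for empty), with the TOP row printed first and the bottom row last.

Answer: ......
......
...#..
...#..
..##..
.##...
..##..
###...
#.#...
##....
#.....

Derivation:
Drop 1: T rot1 at col 0 lands with bottom-row=0; cleared 0 line(s) (total 0); column heights now [3 2 0 0 0 0], max=3
Drop 2: J rot2 at col 0 lands with bottom-row=2; cleared 0 line(s) (total 0); column heights now [4 4 4 0 0 0], max=4
Drop 3: Z rot0 at col 1 lands with bottom-row=4; cleared 0 line(s) (total 0); column heights now [4 6 6 5 0 0], max=6
Drop 4: J rot3 at col 2 lands with bottom-row=6; cleared 0 line(s) (total 0); column heights now [4 6 7 9 0 0], max=9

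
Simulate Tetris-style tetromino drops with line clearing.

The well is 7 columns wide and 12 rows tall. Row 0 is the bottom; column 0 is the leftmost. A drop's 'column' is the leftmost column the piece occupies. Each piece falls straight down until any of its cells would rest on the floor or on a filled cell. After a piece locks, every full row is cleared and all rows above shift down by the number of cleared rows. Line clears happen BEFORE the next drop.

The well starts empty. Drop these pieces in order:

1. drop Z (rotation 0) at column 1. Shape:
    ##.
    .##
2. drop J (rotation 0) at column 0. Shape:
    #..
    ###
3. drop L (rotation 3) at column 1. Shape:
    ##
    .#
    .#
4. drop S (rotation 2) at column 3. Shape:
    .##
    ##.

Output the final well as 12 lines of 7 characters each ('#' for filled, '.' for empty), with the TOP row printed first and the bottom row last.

Answer: .......
.......
.......
.......
.......
.......
.##....
..#....
#.#....
###.##.
.####..
..##...

Derivation:
Drop 1: Z rot0 at col 1 lands with bottom-row=0; cleared 0 line(s) (total 0); column heights now [0 2 2 1 0 0 0], max=2
Drop 2: J rot0 at col 0 lands with bottom-row=2; cleared 0 line(s) (total 0); column heights now [4 3 3 1 0 0 0], max=4
Drop 3: L rot3 at col 1 lands with bottom-row=3; cleared 0 line(s) (total 0); column heights now [4 6 6 1 0 0 0], max=6
Drop 4: S rot2 at col 3 lands with bottom-row=1; cleared 0 line(s) (total 0); column heights now [4 6 6 2 3 3 0], max=6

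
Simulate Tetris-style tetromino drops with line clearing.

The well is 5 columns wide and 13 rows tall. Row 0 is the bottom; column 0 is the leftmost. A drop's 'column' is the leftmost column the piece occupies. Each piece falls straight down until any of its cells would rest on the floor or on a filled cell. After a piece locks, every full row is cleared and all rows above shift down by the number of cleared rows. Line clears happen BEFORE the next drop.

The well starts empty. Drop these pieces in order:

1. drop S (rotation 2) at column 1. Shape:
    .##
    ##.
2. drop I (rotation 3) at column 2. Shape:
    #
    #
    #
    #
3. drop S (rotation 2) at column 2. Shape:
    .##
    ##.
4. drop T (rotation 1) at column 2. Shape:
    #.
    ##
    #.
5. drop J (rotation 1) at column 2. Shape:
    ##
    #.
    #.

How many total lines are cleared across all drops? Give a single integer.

Drop 1: S rot2 at col 1 lands with bottom-row=0; cleared 0 line(s) (total 0); column heights now [0 1 2 2 0], max=2
Drop 2: I rot3 at col 2 lands with bottom-row=2; cleared 0 line(s) (total 0); column heights now [0 1 6 2 0], max=6
Drop 3: S rot2 at col 2 lands with bottom-row=6; cleared 0 line(s) (total 0); column heights now [0 1 7 8 8], max=8
Drop 4: T rot1 at col 2 lands with bottom-row=7; cleared 0 line(s) (total 0); column heights now [0 1 10 9 8], max=10
Drop 5: J rot1 at col 2 lands with bottom-row=10; cleared 0 line(s) (total 0); column heights now [0 1 13 13 8], max=13

Answer: 0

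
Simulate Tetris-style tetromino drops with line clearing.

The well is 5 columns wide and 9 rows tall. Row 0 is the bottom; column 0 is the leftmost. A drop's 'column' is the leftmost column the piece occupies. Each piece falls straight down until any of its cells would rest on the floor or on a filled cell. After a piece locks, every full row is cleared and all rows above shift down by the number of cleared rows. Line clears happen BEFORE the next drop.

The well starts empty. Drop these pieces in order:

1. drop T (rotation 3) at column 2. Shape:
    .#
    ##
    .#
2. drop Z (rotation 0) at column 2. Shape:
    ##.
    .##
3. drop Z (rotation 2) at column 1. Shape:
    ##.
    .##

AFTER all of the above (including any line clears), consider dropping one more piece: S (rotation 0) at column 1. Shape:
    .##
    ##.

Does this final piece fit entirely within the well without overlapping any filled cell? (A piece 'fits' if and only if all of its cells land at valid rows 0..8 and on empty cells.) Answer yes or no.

Answer: yes

Derivation:
Drop 1: T rot3 at col 2 lands with bottom-row=0; cleared 0 line(s) (total 0); column heights now [0 0 2 3 0], max=3
Drop 2: Z rot0 at col 2 lands with bottom-row=3; cleared 0 line(s) (total 0); column heights now [0 0 5 5 4], max=5
Drop 3: Z rot2 at col 1 lands with bottom-row=5; cleared 0 line(s) (total 0); column heights now [0 7 7 6 4], max=7
Test piece S rot0 at col 1 (width 3): heights before test = [0 7 7 6 4]; fits = True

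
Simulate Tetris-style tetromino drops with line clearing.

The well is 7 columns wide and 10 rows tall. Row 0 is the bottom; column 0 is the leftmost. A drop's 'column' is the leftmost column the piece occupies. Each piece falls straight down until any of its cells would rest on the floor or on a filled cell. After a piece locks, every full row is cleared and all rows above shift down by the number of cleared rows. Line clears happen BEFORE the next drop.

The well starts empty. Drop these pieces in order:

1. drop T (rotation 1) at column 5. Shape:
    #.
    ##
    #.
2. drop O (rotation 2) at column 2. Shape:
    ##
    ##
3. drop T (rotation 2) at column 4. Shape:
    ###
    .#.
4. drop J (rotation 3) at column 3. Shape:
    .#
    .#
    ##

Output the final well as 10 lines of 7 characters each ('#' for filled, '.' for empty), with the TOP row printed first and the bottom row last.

Answer: .......
.......
....#..
....#..
...##..
....###
.....#.
.....#.
..##.##
..##.#.

Derivation:
Drop 1: T rot1 at col 5 lands with bottom-row=0; cleared 0 line(s) (total 0); column heights now [0 0 0 0 0 3 2], max=3
Drop 2: O rot2 at col 2 lands with bottom-row=0; cleared 0 line(s) (total 0); column heights now [0 0 2 2 0 3 2], max=3
Drop 3: T rot2 at col 4 lands with bottom-row=3; cleared 0 line(s) (total 0); column heights now [0 0 2 2 5 5 5], max=5
Drop 4: J rot3 at col 3 lands with bottom-row=5; cleared 0 line(s) (total 0); column heights now [0 0 2 6 8 5 5], max=8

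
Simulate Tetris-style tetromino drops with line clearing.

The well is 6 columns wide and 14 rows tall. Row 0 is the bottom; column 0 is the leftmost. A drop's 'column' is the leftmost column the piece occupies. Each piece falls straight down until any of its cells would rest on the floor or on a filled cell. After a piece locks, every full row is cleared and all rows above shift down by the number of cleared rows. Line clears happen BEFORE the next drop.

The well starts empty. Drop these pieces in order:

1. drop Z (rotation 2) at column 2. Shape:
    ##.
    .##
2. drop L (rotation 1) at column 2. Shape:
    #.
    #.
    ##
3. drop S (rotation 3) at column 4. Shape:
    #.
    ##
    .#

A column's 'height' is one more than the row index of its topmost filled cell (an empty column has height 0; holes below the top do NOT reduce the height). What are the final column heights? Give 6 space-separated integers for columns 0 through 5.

Answer: 0 0 5 3 3 2

Derivation:
Drop 1: Z rot2 at col 2 lands with bottom-row=0; cleared 0 line(s) (total 0); column heights now [0 0 2 2 1 0], max=2
Drop 2: L rot1 at col 2 lands with bottom-row=2; cleared 0 line(s) (total 0); column heights now [0 0 5 3 1 0], max=5
Drop 3: S rot3 at col 4 lands with bottom-row=0; cleared 0 line(s) (total 0); column heights now [0 0 5 3 3 2], max=5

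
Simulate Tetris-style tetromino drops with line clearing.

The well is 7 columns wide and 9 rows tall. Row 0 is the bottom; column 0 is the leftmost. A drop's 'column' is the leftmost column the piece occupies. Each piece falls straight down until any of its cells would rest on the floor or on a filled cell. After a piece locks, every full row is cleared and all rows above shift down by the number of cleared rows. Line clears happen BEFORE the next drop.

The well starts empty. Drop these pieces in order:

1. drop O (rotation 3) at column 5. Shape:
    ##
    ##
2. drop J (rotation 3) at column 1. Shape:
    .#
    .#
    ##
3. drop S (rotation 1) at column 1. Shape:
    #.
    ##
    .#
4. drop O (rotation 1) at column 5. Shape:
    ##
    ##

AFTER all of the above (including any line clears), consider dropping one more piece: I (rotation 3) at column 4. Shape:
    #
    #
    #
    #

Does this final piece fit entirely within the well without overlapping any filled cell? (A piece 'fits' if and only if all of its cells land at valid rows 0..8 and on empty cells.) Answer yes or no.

Drop 1: O rot3 at col 5 lands with bottom-row=0; cleared 0 line(s) (total 0); column heights now [0 0 0 0 0 2 2], max=2
Drop 2: J rot3 at col 1 lands with bottom-row=0; cleared 0 line(s) (total 0); column heights now [0 1 3 0 0 2 2], max=3
Drop 3: S rot1 at col 1 lands with bottom-row=3; cleared 0 line(s) (total 0); column heights now [0 6 5 0 0 2 2], max=6
Drop 4: O rot1 at col 5 lands with bottom-row=2; cleared 0 line(s) (total 0); column heights now [0 6 5 0 0 4 4], max=6
Test piece I rot3 at col 4 (width 1): heights before test = [0 6 5 0 0 4 4]; fits = True

Answer: yes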